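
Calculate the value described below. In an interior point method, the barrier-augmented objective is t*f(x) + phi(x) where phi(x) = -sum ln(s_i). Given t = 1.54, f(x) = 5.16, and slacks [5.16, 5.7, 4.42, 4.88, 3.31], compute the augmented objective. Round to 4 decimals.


Step 1: Compute log-barrier.
ln values: [1.6409, 1.7405, 1.4861, 1.5851, 1.1969]
phi = -(1.6409 + 1.7405 + 1.4861 + 1.5851 + 1.1969) = -7.6496
Step 2: Compute augmented objective.
t*f(x) = 1.54*5.16 = 7.9464
Total = 7.9464 - 7.6496 = 0.2968


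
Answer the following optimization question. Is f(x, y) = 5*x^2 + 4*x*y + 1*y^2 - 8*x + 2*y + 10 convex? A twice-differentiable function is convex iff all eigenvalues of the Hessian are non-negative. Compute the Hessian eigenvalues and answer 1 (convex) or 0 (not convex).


The Hessian of f(x,y) = 5*x^2 + 4*x*y + 1*y^2 - 8*x + 2*y + 10 is:
H = [[10, 4], [4, 2]]
Trace = 10 + 2 = 12
Determinant = 10*2 - (4)^2 = 4
Discriminant = (12)^2 - 4*4 = 128.0
Eigenvalues: lambda_1 = 0.3431, lambda_2 = 11.6569
The function is convex.

1


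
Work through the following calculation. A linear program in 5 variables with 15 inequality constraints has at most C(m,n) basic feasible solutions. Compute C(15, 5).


Each vertex corresponds to some choice of n active constraints out of m, so the number of vertices is at most C(m, n) = m! / (n!(m-n)!).
m = 15, n = 5
Numerator: 15 * 14 * 13 * 12 * 11
Denominator: 5! = 120
C(15, 5) = 3003


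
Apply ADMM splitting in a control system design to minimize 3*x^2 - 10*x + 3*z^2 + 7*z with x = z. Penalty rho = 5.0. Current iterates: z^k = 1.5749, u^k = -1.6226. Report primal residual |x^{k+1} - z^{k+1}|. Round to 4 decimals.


ADMM iteration with rho = 5.0, z^k = 1.5749, u^k = -1.6226
Step 1: x-update.
Minimize 3*x^2 - 10*x + (5.0/2)*(x - 1.5749 - 1.6226)^2
FOC: (2*3 + 5.0)*x = 10 + 5.0*(1.5749 + 1.6226)
x^{k+1} = 2.3625
Step 2: z-update.
Minimize 3*z^2 + 7*z + (5.0/2)*(2.3625 - z - 1.6226)^2
FOC: (2*3 + 5.0)*z = -7 + 5.0*(2.3625 - 1.6226)
z^{k+1} = -0.3
Step 3: u-update.
u^{k+1} = -1.6226 + 2.3625 + 0.3 = 1.0399
Step 4: Primal residual = |2.3625 + 0.3| = 2.6625


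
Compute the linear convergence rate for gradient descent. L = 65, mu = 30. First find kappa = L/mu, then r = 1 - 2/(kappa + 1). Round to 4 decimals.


Step 1: Compute the condition number.
kappa = L/mu = 65/30 = 2.1667
Step 2: Compute the convergence rate.
r = 1 - 2/(kappa + 1) = 1 - 2*mu/(L + mu) = (L - mu)/(L + mu) = 35/95 = 0.3684


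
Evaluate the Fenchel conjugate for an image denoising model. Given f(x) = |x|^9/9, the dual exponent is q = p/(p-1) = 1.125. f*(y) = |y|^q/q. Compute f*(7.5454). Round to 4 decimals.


The conjugate exponent q satisfies 1/p + 1/q = 1.
p = 9, so q = 9/(9 - 1) = 1.125
|y|^q = 7.5454^1.125 = 9.7139
f*(7.5454) = 9.7139 / 1.125 = 8.6346


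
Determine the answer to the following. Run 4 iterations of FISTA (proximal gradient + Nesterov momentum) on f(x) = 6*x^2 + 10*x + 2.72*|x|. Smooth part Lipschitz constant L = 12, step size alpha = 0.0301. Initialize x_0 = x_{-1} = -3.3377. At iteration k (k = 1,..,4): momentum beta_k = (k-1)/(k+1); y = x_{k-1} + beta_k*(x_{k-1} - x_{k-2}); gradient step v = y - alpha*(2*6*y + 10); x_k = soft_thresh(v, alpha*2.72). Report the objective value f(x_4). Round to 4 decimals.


FISTA on f(x) = 6*x^2 + 10*x + 2.72*|x|
L = 12, alpha = 0.0301
Iteration 1: beta = 0.0, y = -3.3377 + 0.0*(-3.3377 + 3.3377) = -3.3377
  grad(y) = -30.0524, v = y - alpha*grad = -2.4331
  prox(v) = soft_thresh(-2.4331, 0.0819) = -2.3513
Iteration 2: beta = 0.3333, y = -2.3513 + 0.3333*(-2.3513 + 3.3377) = -2.0224
  grad(y) = -14.2692, v = y - alpha*grad = -1.5929
  prox(v) = soft_thresh(-1.5929, 0.0819) = -1.5111
Iteration 3: beta = 0.5, y = -1.5111 + 0.5*(-1.5111 + 2.3513) = -1.091
  grad(y) = -3.0916, v = y - alpha*grad = -0.9979
  prox(v) = soft_thresh(-0.9979, 0.0819) = -0.916
Iteration 4: beta = 0.6, y = -0.916 + 0.6*(-0.916 + 1.5111) = -0.559
  grad(y) = 3.2917, v = y - alpha*grad = -0.6581
  prox(v) = soft_thresh(-0.6581, 0.0819) = -0.5762
f(x_4) = 6*(-0.5762)^2 + 10*(-0.5762) + 2.72*|-0.5762| = -2.2027


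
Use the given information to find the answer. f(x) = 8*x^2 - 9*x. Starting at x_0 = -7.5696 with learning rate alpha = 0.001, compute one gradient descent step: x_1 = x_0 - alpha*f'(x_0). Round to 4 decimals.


We compute the gradient at x_0 and apply the update.
f'(x) = 16*x - 9
f'(-7.5696) = 16*-7.5696 - 9 = -130.1136
x_1 = -7.5696 - 0.001*-130.1136 = -7.4395


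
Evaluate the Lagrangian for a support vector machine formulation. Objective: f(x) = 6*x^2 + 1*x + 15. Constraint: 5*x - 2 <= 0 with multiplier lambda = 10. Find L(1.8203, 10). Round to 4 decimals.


Step 1: Evaluate f(x).
f(1.8203) = 6*1.8203^2 + 1*1.8203 + 15 = 36.7013
Step 2: Evaluate g(x).
g(1.8203) = 5*1.8203 - 2 = 7.1015
Step 3: Compute Lagrangian.
L = 36.7013 + 10*7.1015 = 107.7163


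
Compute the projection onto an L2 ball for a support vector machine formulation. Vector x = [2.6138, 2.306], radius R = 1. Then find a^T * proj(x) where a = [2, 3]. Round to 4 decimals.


Step 1: Compute ||x|| (intermediates to 6 decimals).
||x|| = sqrt(2.6138^2 + 2.306^2) = 3.485626
Step 2: Project.
Since ||x|| > R, scale = R/||x|| = 1/3.485626 = 0.286893, proj(x) = scale * x
proj(x) = [0.749881, 0.661575]
Step 3: Dot product.
a^T * proj(x) = 2*0.749881 + 3*0.661575 = 3.4845


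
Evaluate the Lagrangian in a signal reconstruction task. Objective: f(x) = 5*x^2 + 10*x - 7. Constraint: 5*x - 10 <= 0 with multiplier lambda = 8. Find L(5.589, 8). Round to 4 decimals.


Step 1: Evaluate f(x).
f(5.589) = 5*5.589^2 + 10*5.589 - 7 = 205.0746
Step 2: Evaluate g(x).
g(5.589) = 5*5.589 - 10 = 17.945
Step 3: Compute Lagrangian.
L = 205.0746 + 8*17.945 = 348.6346


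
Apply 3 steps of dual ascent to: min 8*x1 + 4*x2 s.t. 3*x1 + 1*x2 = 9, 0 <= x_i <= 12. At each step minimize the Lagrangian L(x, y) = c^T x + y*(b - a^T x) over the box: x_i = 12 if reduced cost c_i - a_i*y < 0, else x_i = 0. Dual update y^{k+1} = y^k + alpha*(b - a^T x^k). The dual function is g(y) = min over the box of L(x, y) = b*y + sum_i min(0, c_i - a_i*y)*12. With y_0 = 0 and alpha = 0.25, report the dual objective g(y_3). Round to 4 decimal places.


Dual ascent for LP: min 8*x1 + 4*x2, 3*x1 + 1*x2 = 9, 0 <= x_i <= 12
Step 1: y^k = 0.0, reduced costs: (8.0, 4.0)
  x^k = (0.0, 0.0), subgradient = b - a^T x = 9.0
  y^{k+1} = 0.0 + 0.25*9.0 = 2.25
Step 2: y^k = 2.25, reduced costs: (1.25, 1.75)
  x^k = (0.0, 0.0), subgradient = b - a^T x = 9.0
  y^{k+1} = 2.25 + 0.25*9.0 = 4.5
Step 3: y^k = 4.5, reduced costs: (-5.5, -0.5)
  x^k = (12.0, 12.0), subgradient = b - a^T x = -39.0
  y^{k+1} = 4.5 + 0.25*-39.0 = -5.25
Dual objective at y_3 = -5.25: reduced costs (23.75, 9.25), box minimizer x = (0.0, 0.0)
g(y_3) = b*y + (c1 - a1*y)*x1 + (c2 - a2*y)*x2 = 9*(-5.25) + 23.75*0.0 + 9.25*0.0 = -47.25 + 0.0 + 0.0 = -47.25


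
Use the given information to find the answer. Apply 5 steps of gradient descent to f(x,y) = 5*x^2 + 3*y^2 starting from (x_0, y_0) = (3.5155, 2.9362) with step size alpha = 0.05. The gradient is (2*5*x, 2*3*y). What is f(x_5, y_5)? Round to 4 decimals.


Gradient descent on f(x,y) = 5*x^2 + 3*y^2.
Starting point: (3.5155, 2.9362), alpha = 0.05
Step 1: grad_x = 2*5*3.5155 = 35.155, grad_y = 2*3*2.9362 = 17.6172
  x_1 = 3.5155 - 0.05*35.155 = 1.7578
  y_1 = 2.9362 - 0.05*17.6172 = 2.0553
Step 2: grad_x = 2*5*1.7578 = 17.5775, grad_y = 2*3*2.0553 = 12.332
  x_2 = 1.7578 - 0.05*17.5775 = 0.8789
  y_2 = 2.0553 - 0.05*12.332 = 1.4387
Step 3: grad_x = 2*5*0.8789 = 8.7888, grad_y = 2*3*1.4387 = 8.6324
  x_3 = 0.8789 - 0.05*8.7888 = 0.4394
  y_3 = 1.4387 - 0.05*8.6324 = 1.0071
Step 4: grad_x = 2*5*0.4394 = 4.3944, grad_y = 2*3*1.0071 = 6.0427
  x_4 = 0.4394 - 0.05*4.3944 = 0.2197
  y_4 = 1.0071 - 0.05*6.0427 = 0.705
Step 5: grad_x = 2*5*0.2197 = 2.1972, grad_y = 2*3*0.705 = 4.2299
  x_5 = 0.2197 - 0.05*2.1972 = 0.1099
  y_5 = 0.705 - 0.05*4.2299 = 0.4935
f(0.1099, 0.4935) = 5*0.1099^2 + 3*0.4935^2 = 0.7909


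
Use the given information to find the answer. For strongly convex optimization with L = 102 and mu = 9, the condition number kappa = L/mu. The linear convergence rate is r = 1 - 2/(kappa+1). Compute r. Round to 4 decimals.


Step 1: Compute the condition number.
kappa = L/mu = 102/9 = 11.3333
Step 2: Compute the convergence rate.
r = 1 - 2/(kappa + 1) = 1 - 2*mu/(L + mu) = (L - mu)/(L + mu) = 93/111 = 0.8378


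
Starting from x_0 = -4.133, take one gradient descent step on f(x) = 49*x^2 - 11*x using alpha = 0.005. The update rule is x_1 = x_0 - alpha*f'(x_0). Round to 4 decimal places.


We compute the gradient at x_0 and apply the update.
f'(x) = 98*x - 11
f'(-4.133) = 98*-4.133 - 11 = -416.034
x_1 = -4.133 - 0.005*-416.034 = -2.0528


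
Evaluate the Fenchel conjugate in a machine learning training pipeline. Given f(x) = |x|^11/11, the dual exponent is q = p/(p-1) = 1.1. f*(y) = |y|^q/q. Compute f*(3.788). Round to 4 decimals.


The conjugate exponent q satisfies 1/p + 1/q = 1.
p = 11, so q = 11/(11 - 1) = 1.1
|y|^q = 3.788^1.1 = 4.3276
f*(3.788) = 4.3276 / 1.1 = 3.9342


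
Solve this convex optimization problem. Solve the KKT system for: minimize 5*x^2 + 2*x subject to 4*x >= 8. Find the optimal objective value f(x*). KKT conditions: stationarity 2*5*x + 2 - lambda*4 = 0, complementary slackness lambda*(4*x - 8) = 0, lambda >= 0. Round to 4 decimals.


Step 1: Try lambda = 0 (constraint inactive).
x_unc = -2/(2*5) = -0.2
Check: 4*-0.2 = -0.8 < 8 -- violated!
Step 2: Constraint must be active: 4*x = 8
x* = 8/4 = 2.0
lambda = (2*5*2.0 + 2)/4 = 5.5
Step 3: Compute optimal value.
f(x*) = 5*2.0^2 + 2*2.0 = 24.0


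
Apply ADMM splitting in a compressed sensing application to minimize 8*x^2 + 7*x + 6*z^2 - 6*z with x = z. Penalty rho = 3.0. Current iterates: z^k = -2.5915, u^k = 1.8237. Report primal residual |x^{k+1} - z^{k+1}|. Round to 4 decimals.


ADMM iteration with rho = 3.0, z^k = -2.5915, u^k = 1.8237
Step 1: x-update.
Minimize 8*x^2 + 7*x + (3.0/2)*(x + 2.5915 + 1.8237)^2
FOC: (2*8 + 3.0)*x = -7 + 3.0*(-2.5915 - 1.8237)
x^{k+1} = -1.0656
Step 2: z-update.
Minimize 6*z^2 - 6*z + (3.0/2)*(-1.0656 - z + 1.8237)^2
FOC: (2*6 + 3.0)*z = 6 + 3.0*(-1.0656 + 1.8237)
z^{k+1} = 0.5516
Step 3: u-update.
u^{k+1} = 1.8237 - 1.0656 - 0.5516 = 0.2065
Step 4: Primal residual = |-1.0656 - 0.5516| = 1.6172


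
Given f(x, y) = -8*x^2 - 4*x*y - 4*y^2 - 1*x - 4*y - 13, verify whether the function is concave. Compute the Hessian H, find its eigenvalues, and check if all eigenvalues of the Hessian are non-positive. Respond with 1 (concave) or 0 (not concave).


The Hessian of f(x,y) = -8*x^2 - 4*x*y - 4*y^2 - 1*x - 4*y - 13 is:
H = [[-16, -4], [-4, -8]]
Trace = -16 - 8 = -24
Determinant = -16*-8 - (-4)^2 = 112
Discriminant = (-24)^2 - 4*112 = 128.0
Eigenvalues: lambda_1 = -17.6569, lambda_2 = -6.3431
The function is concave.

1


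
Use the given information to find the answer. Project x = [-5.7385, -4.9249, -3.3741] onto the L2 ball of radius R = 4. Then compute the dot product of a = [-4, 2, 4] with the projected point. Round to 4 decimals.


Step 1: Compute ||x|| (intermediates to 6 decimals).
||x|| = sqrt((-5.7385)^2 + (-4.9249)^2 + (-3.3741)^2) = 8.280675
Step 2: Project.
Since ||x|| > R, scale = R/||x|| = 4/8.280675 = 0.483052, proj(x) = scale * x
proj(x) = [-2.771994, -2.378983, -1.629866]
Step 3: Dot product.
a^T * proj(x) = -4*(-2.771994) + 2*(-2.378983) + 4*(-1.629866) = -0.1895


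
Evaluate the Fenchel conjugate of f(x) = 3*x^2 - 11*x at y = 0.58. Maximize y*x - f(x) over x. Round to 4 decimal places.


f*(y) = sup_x {y*x - a*x^2 - b*x} = sup_x {(y-b)*x - a*x^2}
FOC: (y - b) - 2a*x = 0 => x* = (y - b)/(2a)
x* = (0.58 + 11)/(2*3) = 1.93
f*(0.58) = (y-b)^2/(4a) = (0.58 + 11)^2/(4*3)
= 134.0964/12 = 11.1747


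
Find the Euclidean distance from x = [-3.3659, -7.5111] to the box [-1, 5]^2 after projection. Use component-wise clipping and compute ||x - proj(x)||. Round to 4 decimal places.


Project each component onto [-1, 5].
clip(-3.3659) = -1.0, clip(-7.5111) = -1.0
Projection = [-1.0, -1.0]
Squared diffs: [5.5975, 42.3944]
Distance = sqrt(47.9919) = 6.9276


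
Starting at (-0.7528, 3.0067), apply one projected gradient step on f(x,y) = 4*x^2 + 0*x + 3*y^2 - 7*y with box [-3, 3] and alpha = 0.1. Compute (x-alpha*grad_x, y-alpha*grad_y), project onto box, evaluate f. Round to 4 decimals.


Step 1: Compute gradient at (-0.7528, 3.0067).
grad_x = 2*4*-0.7528 + 0 = -6.0224
grad_y = 2*3*3.0067 - 7 = 11.0402
Step 2: Gradient step.
x_raw = -0.7528 - 0.1*-6.0224 = -0.1506
y_raw = 3.0067 - 0.1*11.0402 = 1.9027
Step 3: Project onto [-3, 3].
x_proj = clip(-0.1506) = -0.1506
y_proj = clip(1.9027) = 1.9027
Step 4: Evaluate f.
f(-0.1506, 1.9027) = -2.3675


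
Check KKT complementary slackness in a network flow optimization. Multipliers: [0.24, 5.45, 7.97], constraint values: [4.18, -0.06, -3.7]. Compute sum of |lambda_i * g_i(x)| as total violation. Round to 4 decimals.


KKT complementary slackness check:
lambda_1 * g_1 = 0.24 * 4.18 = 1.0032
lambda_2 * g_2 = 5.45 * -0.06 = -0.327
lambda_3 * g_3 = 7.97 * -3.7 = -29.489
Total violation = 1.0032 + 0.327 + 29.489 = 30.8192


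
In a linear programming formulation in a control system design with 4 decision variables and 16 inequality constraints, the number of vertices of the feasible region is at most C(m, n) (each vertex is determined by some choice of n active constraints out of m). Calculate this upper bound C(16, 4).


Each vertex corresponds to some choice of n active constraints out of m, so the number of vertices is at most C(m, n) = m! / (n!(m-n)!).
m = 16, n = 4
Numerator: 16 * 15 * 14 * 13
Denominator: 4! = 24
C(16, 4) = 1820


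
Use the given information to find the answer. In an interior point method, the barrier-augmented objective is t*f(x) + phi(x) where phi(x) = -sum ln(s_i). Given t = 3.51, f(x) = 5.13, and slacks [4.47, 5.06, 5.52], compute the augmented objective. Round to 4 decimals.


Step 1: Compute log-barrier.
ln values: [1.4974, 1.6214, 1.7084]
phi = -(1.4974 + 1.6214 + 1.7084) = -4.8271
Step 2: Compute augmented objective.
t*f(x) = 3.51*5.13 = 18.0063
Total = 18.0063 - 4.8271 = 13.1792


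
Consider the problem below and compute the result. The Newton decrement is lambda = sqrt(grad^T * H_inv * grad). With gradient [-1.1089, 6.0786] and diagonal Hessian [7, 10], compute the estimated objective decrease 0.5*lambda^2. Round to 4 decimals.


Step 1: H is diagonal, so H^(-1) * g = [-0.1584, 0.6079].
Step 2: g^T H^(-1) g = sum_i g_i^2 / H_ii
  = (-1.1089)^2/7 + (6.0786)^2/10
  = 0.1757 + 3.6949 = 3.8706
Step 3: Objective decrease = 0.5 * g^T H^(-1) g = 1.9353


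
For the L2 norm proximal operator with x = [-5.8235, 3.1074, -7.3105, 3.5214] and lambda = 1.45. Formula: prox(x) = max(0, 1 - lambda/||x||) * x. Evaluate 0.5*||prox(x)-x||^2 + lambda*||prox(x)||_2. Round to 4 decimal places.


Step 1: Compute ||x||.
||x|| = 10.4601
Step 2: Compute scaling factor.
scale = max(0, 1 - 1.45/10.4601) = 0.8614
Step 3: prox(x) = [-5.0162, 2.6766, -6.2971, 3.0333]
||prox(x)|| = 9.0101
Step 4: Proximal objective.
0.5*||prox-x||^2 = 1.0513
lambda*||prox|| = 13.0646
Total = 14.1158


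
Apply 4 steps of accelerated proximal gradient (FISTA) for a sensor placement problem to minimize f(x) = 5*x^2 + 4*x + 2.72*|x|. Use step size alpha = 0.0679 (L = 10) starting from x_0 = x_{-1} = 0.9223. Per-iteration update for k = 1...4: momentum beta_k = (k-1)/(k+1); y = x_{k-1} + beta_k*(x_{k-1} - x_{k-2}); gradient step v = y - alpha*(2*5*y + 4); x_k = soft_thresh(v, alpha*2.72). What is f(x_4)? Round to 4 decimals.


FISTA on f(x) = 5*x^2 + 4*x + 2.72*|x|
L = 10, alpha = 0.0679
Iteration 1: beta = 0.0, y = 0.9223 + 0.0*(0.9223 - 0.9223) = 0.9223
  grad(y) = 13.223, v = y - alpha*grad = 0.0245
  prox(v) = soft_thresh(0.0245, 0.1847) = 0.0
Iteration 2: beta = 0.3333, y = 0.0 + 0.3333*(0.0 - 0.9223) = -0.3074
  grad(y) = 0.9257, v = y - alpha*grad = -0.3703
  prox(v) = soft_thresh(-0.3703, 0.1847) = -0.1856
Iteration 3: beta = 0.5, y = -0.1856 + 0.5*(-0.1856 - 0.0) = -0.2784
  grad(y) = 1.216, v = y - alpha*grad = -0.361
  prox(v) = soft_thresh(-0.361, 0.1847) = -0.1763
Iteration 4: beta = 0.6, y = -0.1763 + 0.6*(-0.1763 + 0.1856) = -0.1707
  grad(y) = 2.2931, v = y - alpha*grad = -0.3264
  prox(v) = soft_thresh(-0.3264, 0.1847) = -0.1417
f(x_4) = 5*(-0.1417)^2 + 4*(-0.1417) + 2.72*|-0.1417| = -0.081


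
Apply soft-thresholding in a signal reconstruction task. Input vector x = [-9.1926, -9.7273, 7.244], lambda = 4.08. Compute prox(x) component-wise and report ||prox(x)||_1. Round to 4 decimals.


Soft-thresholding with lambda = 4.08:
prox(-9.1926) = sign(-9.1926)*max(|-9.1926| - 4.08, 0) = -5.1126
prox(-9.7273) = sign(-9.7273)*max(|-9.7273| - 4.08, 0) = -5.6473
prox(7.244) = sign(7.244)*max(|7.244| - 4.08, 0) = 3.164
prox(x) = [-5.1126, -5.6473, 3.164]
||prox(x)||_1 = 5.1126 + 5.6473 + 3.164 = 13.9239


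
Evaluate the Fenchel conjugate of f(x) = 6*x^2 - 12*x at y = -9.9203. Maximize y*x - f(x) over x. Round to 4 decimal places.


f*(y) = sup_x {y*x - a*x^2 - b*x} = sup_x {(y-b)*x - a*x^2}
FOC: (y - b) - 2a*x = 0 => x* = (y - b)/(2a)
x* = (-9.9203 + 12)/(2*6) = 0.1733
f*(-9.9203) = (y-b)^2/(4a) = (-9.9203 + 12)^2/(4*6)
= 4.3252/24 = 0.1802


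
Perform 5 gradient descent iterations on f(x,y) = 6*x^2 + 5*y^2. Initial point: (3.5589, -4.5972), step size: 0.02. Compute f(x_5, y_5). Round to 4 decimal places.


Gradient descent on f(x,y) = 6*x^2 + 5*y^2.
Starting point: (3.5589, -4.5972), alpha = 0.02
Step 1: grad_x = 2*6*3.5589 = 42.7068, grad_y = 2*5*-4.5972 = -45.972
  x_1 = 3.5589 - 0.02*42.7068 = 2.7048
  y_1 = -4.5972 - 0.02*-45.972 = -3.6778
Step 2: grad_x = 2*6*2.7048 = 32.4572, grad_y = 2*5*-3.6778 = -36.7776
  x_2 = 2.7048 - 0.02*32.4572 = 2.0556
  y_2 = -3.6778 - 0.02*-36.7776 = -2.9422
Step 3: grad_x = 2*6*2.0556 = 24.6674, grad_y = 2*5*-2.9422 = -29.4221
  x_3 = 2.0556 - 0.02*24.6674 = 1.5623
  y_3 = -2.9422 - 0.02*-29.4221 = -2.3538
Step 4: grad_x = 2*6*1.5623 = 18.7473, grad_y = 2*5*-2.3538 = -23.5377
  x_4 = 1.5623 - 0.02*18.7473 = 1.1873
  y_4 = -2.3538 - 0.02*-23.5377 = -1.883
Step 5: grad_x = 2*6*1.1873 = 14.2479, grad_y = 2*5*-1.883 = -18.8301
  x_5 = 1.1873 - 0.02*14.2479 = 0.9024
  y_5 = -1.883 - 0.02*-18.8301 = -1.5064
f(0.9024, -1.5064) = 6*0.9024^2 + 5*(-1.5064)^2 = 16.232


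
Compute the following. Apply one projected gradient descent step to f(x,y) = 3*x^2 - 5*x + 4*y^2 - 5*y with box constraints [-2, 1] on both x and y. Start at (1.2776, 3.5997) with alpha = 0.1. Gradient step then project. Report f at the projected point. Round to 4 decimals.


Step 1: Compute gradient at (1.2776, 3.5997).
grad_x = 2*3*1.2776 - 5 = 2.6656
grad_y = 2*4*3.5997 - 5 = 23.7976
Step 2: Gradient step.
x_raw = 1.2776 - 0.1*2.6656 = 1.011
y_raw = 3.5997 - 0.1*23.7976 = 1.2199
Step 3: Project onto [-2, 1].
x_proj = clip(1.011) = 1.0
y_proj = clip(1.2199) = 1.0
Step 4: Evaluate f.
f(1.0, 1.0) = -3.0


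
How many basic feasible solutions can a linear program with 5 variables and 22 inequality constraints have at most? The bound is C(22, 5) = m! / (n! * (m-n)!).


Each vertex corresponds to some choice of n active constraints out of m, so the number of vertices is at most C(m, n) = m! / (n!(m-n)!).
m = 22, n = 5
Numerator: 22 * 21 * 20 * 19 * 18
Denominator: 5! = 120
C(22, 5) = 26334


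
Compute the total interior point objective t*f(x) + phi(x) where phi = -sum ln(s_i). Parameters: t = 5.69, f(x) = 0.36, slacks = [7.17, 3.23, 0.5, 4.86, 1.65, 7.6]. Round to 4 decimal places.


Step 1: Compute log-barrier.
ln values: [1.9699, 1.1725, -0.6931, 1.581, 0.5008, 2.0281]
phi = -(1.9699 + 1.1725 - 0.6931 + 1.581 + 0.5008 + 2.0281) = -6.5592
Step 2: Compute augmented objective.
t*f(x) = 5.69*0.36 = 2.0484
Total = 2.0484 - 6.5592 = -4.5108


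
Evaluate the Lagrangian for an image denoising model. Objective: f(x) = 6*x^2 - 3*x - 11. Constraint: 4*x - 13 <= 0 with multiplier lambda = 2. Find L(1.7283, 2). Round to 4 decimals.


Step 1: Evaluate f(x).
f(1.7283) = 6*1.7283^2 - 3*1.7283 - 11 = 1.7372
Step 2: Evaluate g(x).
g(1.7283) = 4*1.7283 - 13 = -6.0868
Step 3: Compute Lagrangian.
L = 1.7372 + 2*-6.0868 = -10.4364


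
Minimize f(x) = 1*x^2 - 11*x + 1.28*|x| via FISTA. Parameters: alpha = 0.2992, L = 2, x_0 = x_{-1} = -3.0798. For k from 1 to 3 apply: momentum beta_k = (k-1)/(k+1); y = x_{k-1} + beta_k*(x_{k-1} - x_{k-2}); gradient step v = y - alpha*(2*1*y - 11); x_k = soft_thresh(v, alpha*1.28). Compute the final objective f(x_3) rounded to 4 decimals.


FISTA on f(x) = 1*x^2 - 11*x + 1.28*|x|
L = 2, alpha = 0.2992
Iteration 1: beta = 0.0, y = -3.0798 + 0.0*(-3.0798 + 3.0798) = -3.0798
  grad(y) = -17.1596, v = y - alpha*grad = 2.0544
  prox(v) = soft_thresh(2.0544, 0.383) = 1.6714
Iteration 2: beta = 0.3333, y = 1.6714 + 0.3333*(1.6714 + 3.0798) = 3.2551
  grad(y) = -4.4898, v = y - alpha*grad = 4.5984
  prox(v) = soft_thresh(4.5984, 0.383) = 4.2155
Iteration 3: beta = 0.5, y = 4.2155 + 0.5*(4.2155 - 1.6714) = 5.4875
  grad(y) = -0.025, v = y - alpha*grad = 5.495
  prox(v) = soft_thresh(5.495, 0.383) = 5.112
f(x_3) = 1*5.112^2 - 11*5.112 + 1.28*|5.112| = -23.5561


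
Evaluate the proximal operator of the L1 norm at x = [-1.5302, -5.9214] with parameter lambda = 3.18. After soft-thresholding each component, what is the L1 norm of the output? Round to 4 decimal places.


Soft-thresholding with lambda = 3.18:
prox(-1.5302) = sign(-1.5302)*max(|-1.5302| - 3.18, 0) = 0.0
prox(-5.9214) = sign(-5.9214)*max(|-5.9214| - 3.18, 0) = -2.7414
prox(x) = [0.0, -2.7414]
||prox(x)||_1 = 0.0 + 2.7414 = 2.7414


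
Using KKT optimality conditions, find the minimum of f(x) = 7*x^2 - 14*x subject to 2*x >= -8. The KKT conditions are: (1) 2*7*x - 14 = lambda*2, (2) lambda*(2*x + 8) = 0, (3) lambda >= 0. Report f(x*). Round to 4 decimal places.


Step 1: Try lambda = 0 (constraint inactive).
Stationarity: 2*7*x - 14 = 0
x* = 14/(2*7) = 1.0
Check constraint: 2*1.0 = 2.0 >= -8 -- satisfied.
Step 2: Compute optimal value.
f(x*) = 7*1.0^2 - 14*1.0 = -7.0


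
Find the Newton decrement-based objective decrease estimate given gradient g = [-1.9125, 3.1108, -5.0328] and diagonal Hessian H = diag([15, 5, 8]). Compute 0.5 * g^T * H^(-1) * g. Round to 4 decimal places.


Step 1: H is diagonal, so H^(-1) * g = [-0.1275, 0.6222, -0.6291].
Step 2: g^T H^(-1) g = sum_i g_i^2 / H_ii
  = (-1.9125)^2/15 + (3.1108)^2/5 + (-5.0328)^2/8
  = 0.2438 + 1.9354 + 3.1661 = 5.3454
Step 3: Objective decrease = 0.5 * g^T H^(-1) g = 2.6727


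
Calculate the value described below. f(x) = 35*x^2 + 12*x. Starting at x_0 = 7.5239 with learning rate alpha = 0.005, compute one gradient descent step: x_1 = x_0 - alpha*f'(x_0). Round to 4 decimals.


We compute the gradient at x_0 and apply the update.
f'(x) = 70*x + 12
f'(7.5239) = 70*7.5239 + 12 = 538.673
x_1 = 7.5239 - 0.005*538.673 = 4.8305


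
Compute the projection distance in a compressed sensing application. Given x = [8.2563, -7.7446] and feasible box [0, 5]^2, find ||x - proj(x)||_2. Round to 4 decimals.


Project each component onto [0, 5].
clip(8.2563) = 5.0, clip(-7.7446) = 0.0
Projection = [5.0, 0.0]
Squared diffs: [10.6035, 59.9788]
Distance = sqrt(70.5823) = 8.4013


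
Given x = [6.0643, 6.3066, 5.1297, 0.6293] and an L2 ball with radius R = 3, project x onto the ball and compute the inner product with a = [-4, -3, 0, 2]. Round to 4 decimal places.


Step 1: Compute ||x|| (intermediates to 6 decimals).
||x|| = sqrt(6.0643^2 + 6.3066^2 + 5.1297^2 + 0.6293^2) = 10.161633
Step 2: Project.
Since ||x|| > R, scale = R/||x|| = 3/10.161633 = 0.295228, proj(x) = scale * x
proj(x) = [1.790351, 1.861885, 1.514431, 0.185787]
Step 3: Dot product.
a^T * proj(x) = -4*1.790351 - 3*1.861885 + 0*1.514431 + 2*0.185787 = -12.3755


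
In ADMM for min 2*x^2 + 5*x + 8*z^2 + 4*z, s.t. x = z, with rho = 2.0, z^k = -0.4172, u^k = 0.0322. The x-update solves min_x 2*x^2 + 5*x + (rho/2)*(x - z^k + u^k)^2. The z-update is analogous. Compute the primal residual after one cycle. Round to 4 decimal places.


ADMM iteration with rho = 2.0, z^k = -0.4172, u^k = 0.0322
Step 1: x-update.
Minimize 2*x^2 + 5*x + (2.0/2)*(x + 0.4172 + 0.0322)^2
FOC: (2*2 + 2.0)*x = -5 + 2.0*(-0.4172 - 0.0322)
x^{k+1} = -0.9831
Step 2: z-update.
Minimize 8*z^2 + 4*z + (2.0/2)*(-0.9831 - z + 0.0322)^2
FOC: (2*8 + 2.0)*z = -4 + 2.0*(-0.9831 + 0.0322)
z^{k+1} = -0.3279
Step 3: u-update.
u^{k+1} = 0.0322 - 0.9831 + 0.3279 = -0.6231
Step 4: Primal residual = |-0.9831 + 0.3279| = 0.6553


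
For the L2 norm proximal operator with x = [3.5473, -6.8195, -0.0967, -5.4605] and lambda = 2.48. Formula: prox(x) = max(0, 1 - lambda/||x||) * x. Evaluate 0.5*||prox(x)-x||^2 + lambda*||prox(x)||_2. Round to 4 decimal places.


Step 1: Compute ||x||.
||x|| = 9.4295
Step 2: Compute scaling factor.
scale = max(0, 1 - 2.48/9.4295) = 0.737
Step 3: prox(x) = [2.6143, -5.0259, -0.0713, -4.0244]
||prox(x)|| = 6.9495
Step 4: Proximal objective.
0.5*||prox-x||^2 = 3.0752
lambda*||prox|| = 17.2348
Total = 20.3099


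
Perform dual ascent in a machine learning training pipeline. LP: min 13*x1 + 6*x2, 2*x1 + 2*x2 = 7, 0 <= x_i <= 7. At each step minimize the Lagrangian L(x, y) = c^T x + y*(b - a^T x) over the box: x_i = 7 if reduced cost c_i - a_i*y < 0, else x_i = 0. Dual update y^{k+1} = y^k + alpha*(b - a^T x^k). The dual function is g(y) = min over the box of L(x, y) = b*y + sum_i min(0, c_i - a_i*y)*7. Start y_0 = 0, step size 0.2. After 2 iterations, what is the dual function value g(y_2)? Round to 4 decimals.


Dual ascent for LP: min 13*x1 + 6*x2, 2*x1 + 2*x2 = 7, 0 <= x_i <= 7
Step 1: y^k = 0.0, reduced costs: (13.0, 6.0)
  x^k = (0.0, 0.0), subgradient = b - a^T x = 7.0
  y^{k+1} = 0.0 + 0.2*7.0 = 1.4
Step 2: y^k = 1.4, reduced costs: (10.2, 3.2)
  x^k = (0.0, 0.0), subgradient = b - a^T x = 7.0
  y^{k+1} = 1.4 + 0.2*7.0 = 2.8
Dual objective at y_2 = 2.8: reduced costs (7.4, 0.4), box minimizer x = (0.0, 0.0)
g(y_2) = b*y + (c1 - a1*y)*x1 + (c2 - a2*y)*x2 = 7*2.8 + 7.4*0.0 + 0.4*0.0 = 19.6 + 0.0 + 0.0 = 19.6


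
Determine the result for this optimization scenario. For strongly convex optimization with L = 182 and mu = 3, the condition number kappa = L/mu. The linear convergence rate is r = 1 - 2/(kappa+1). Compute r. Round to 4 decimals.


Step 1: Compute the condition number.
kappa = L/mu = 182/3 = 60.6667
Step 2: Compute the convergence rate.
r = 1 - 2/(kappa + 1) = 1 - 2*mu/(L + mu) = (L - mu)/(L + mu) = 179/185 = 0.9676


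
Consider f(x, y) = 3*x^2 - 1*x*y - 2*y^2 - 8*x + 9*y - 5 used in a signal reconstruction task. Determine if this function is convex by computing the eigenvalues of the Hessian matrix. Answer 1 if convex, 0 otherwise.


The Hessian of f(x,y) = 3*x^2 - 1*x*y - 2*y^2 - 8*x + 9*y - 5 is:
H = [[6, -1], [-1, -4]]
Trace = 6 - 4 = 2
Determinant = 6*-4 - (-1)^2 = -25
Discriminant = (2)^2 - 4*-25 = 104.0
Eigenvalues: lambda_1 = -4.099, lambda_2 = 6.099
The function is not convex.

0


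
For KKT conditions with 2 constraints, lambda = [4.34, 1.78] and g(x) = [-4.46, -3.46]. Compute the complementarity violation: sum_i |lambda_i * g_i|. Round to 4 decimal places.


KKT complementary slackness check:
lambda_1 * g_1 = 4.34 * -4.46 = -19.3564
lambda_2 * g_2 = 1.78 * -3.46 = -6.1588
Total violation = 19.3564 + 6.1588 = 25.5152


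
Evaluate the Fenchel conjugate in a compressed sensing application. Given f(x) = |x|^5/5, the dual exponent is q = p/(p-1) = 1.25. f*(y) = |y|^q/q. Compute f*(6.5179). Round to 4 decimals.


The conjugate exponent q satisfies 1/p + 1/q = 1.
p = 5, so q = 5/(5 - 1) = 1.25
|y|^q = 6.5179^1.25 = 10.4144
f*(6.5179) = 10.4144 / 1.25 = 8.3315


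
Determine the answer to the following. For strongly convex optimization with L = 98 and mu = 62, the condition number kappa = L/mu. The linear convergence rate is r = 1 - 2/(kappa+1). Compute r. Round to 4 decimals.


Step 1: Compute the condition number.
kappa = L/mu = 98/62 = 1.5806
Step 2: Compute the convergence rate.
r = 1 - 2/(kappa + 1) = 1 - 2*mu/(L + mu) = (L - mu)/(L + mu) = 36/160 = 0.225


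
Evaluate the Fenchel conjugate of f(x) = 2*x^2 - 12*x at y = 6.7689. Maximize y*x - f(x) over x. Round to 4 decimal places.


f*(y) = sup_x {y*x - a*x^2 - b*x} = sup_x {(y-b)*x - a*x^2}
FOC: (y - b) - 2a*x = 0 => x* = (y - b)/(2a)
x* = (6.7689 + 12)/(2*2) = 4.6922
f*(6.7689) = (y-b)^2/(4a) = (6.7689 + 12)^2/(4*2)
= 352.2716/8 = 44.034


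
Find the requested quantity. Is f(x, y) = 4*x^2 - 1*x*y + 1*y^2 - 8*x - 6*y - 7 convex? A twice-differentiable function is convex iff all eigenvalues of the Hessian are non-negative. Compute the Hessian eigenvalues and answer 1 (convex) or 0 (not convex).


The Hessian of f(x,y) = 4*x^2 - 1*x*y + 1*y^2 - 8*x - 6*y - 7 is:
H = [[8, -1], [-1, 2]]
Trace = 8 + 2 = 10
Determinant = 8*2 - (-1)^2 = 15
Discriminant = (10)^2 - 4*15 = 40.0
Eigenvalues: lambda_1 = 1.8377, lambda_2 = 8.1623
The function is convex.

1


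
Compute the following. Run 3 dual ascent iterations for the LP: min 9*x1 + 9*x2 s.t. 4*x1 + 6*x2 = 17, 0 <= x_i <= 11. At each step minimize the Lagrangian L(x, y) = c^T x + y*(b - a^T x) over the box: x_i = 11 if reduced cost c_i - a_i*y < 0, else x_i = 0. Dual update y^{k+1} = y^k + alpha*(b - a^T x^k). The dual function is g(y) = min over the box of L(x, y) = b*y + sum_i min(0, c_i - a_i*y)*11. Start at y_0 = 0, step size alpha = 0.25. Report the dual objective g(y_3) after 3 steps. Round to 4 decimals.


Dual ascent for LP: min 9*x1 + 9*x2, 4*x1 + 6*x2 = 17, 0 <= x_i <= 11
Step 1: y^k = 0.0, reduced costs: (9.0, 9.0)
  x^k = (0.0, 0.0), subgradient = b - a^T x = 17.0
  y^{k+1} = 0.0 + 0.25*17.0 = 4.25
Step 2: y^k = 4.25, reduced costs: (-8.0, -16.5)
  x^k = (11.0, 11.0), subgradient = b - a^T x = -93.0
  y^{k+1} = 4.25 + 0.25*-93.0 = -19.0
Step 3: y^k = -19.0, reduced costs: (85.0, 123.0)
  x^k = (0.0, 0.0), subgradient = b - a^T x = 17.0
  y^{k+1} = -19.0 + 0.25*17.0 = -14.75
Dual objective at y_3 = -14.75: reduced costs (68.0, 97.5), box minimizer x = (0.0, 0.0)
g(y_3) = b*y + (c1 - a1*y)*x1 + (c2 - a2*y)*x2 = 17*(-14.75) + 68.0*0.0 + 97.5*0.0 = -250.75 + 0.0 + 0.0 = -250.75


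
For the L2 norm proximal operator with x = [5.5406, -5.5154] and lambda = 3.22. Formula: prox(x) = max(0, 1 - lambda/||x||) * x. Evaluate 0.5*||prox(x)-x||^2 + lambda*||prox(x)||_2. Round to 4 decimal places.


Step 1: Compute ||x||.
||x|| = 7.8178
Step 2: Compute scaling factor.
scale = max(0, 1 - 3.22/7.8178) = 0.5881
Step 3: prox(x) = [3.2585, -3.2437]
||prox(x)|| = 4.5978
Step 4: Proximal objective.
0.5*||prox-x||^2 = 5.1842
lambda*||prox|| = 14.8049
Total = 19.9891


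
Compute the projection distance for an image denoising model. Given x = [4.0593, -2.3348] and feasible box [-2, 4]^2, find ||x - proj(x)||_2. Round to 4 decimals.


Project each component onto [-2, 4].
clip(4.0593) = 4.0, clip(-2.3348) = -2.0
Projection = [4.0, -2.0]
Squared diffs: [0.0035, 0.1121]
Distance = sqrt(0.1156) = 0.34


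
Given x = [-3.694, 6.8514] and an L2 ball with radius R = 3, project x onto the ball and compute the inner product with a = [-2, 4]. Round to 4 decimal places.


Step 1: Compute ||x|| (intermediates to 6 decimals).
||x|| = sqrt((-3.694)^2 + 6.8514^2) = 7.783786
Step 2: Project.
Since ||x|| > R, scale = R/||x|| = 3/7.783786 = 0.385417, proj(x) = scale * x
proj(x) = [-1.42373, 2.640646]
Step 3: Dot product.
a^T * proj(x) = -2*(-1.42373) + 4*2.640646 = 13.41


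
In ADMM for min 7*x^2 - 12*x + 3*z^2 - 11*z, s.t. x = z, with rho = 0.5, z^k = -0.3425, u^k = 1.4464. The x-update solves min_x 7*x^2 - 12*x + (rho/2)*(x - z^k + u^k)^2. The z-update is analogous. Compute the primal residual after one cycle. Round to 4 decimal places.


ADMM iteration with rho = 0.5, z^k = -0.3425, u^k = 1.4464
Step 1: x-update.
Minimize 7*x^2 - 12*x + (0.5/2)*(x + 0.3425 + 1.4464)^2
FOC: (2*7 + 0.5)*x = 12 + 0.5*(-0.3425 - 1.4464)
x^{k+1} = 0.7659
Step 2: z-update.
Minimize 3*z^2 - 11*z + (0.5/2)*(0.7659 - z + 1.4464)^2
FOC: (2*3 + 0.5)*z = 11 + 0.5*(0.7659 + 1.4464)
z^{k+1} = 1.8625
Step 3: u-update.
u^{k+1} = 1.4464 + 0.7659 - 1.8625 = 0.3498
Step 4: Primal residual = |0.7659 - 1.8625| = 1.0966


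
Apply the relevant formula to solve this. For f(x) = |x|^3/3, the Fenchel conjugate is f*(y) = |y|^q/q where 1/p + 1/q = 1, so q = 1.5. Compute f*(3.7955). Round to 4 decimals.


The conjugate exponent q satisfies 1/p + 1/q = 1.
p = 3, so q = 3/(3 - 1) = 1.5
|y|^q = 3.7955^1.5 = 7.3944
f*(3.7955) = 7.3944 / 1.5 = 4.9296


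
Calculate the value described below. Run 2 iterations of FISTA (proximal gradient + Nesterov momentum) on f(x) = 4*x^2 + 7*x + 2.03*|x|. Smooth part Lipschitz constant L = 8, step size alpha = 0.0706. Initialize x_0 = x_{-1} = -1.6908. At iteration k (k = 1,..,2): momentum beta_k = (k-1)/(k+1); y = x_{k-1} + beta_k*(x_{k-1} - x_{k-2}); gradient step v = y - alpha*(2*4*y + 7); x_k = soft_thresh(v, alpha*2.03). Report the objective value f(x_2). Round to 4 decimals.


FISTA on f(x) = 4*x^2 + 7*x + 2.03*|x|
L = 8, alpha = 0.0706
Iteration 1: beta = 0.0, y = -1.6908 + 0.0*(-1.6908 + 1.6908) = -1.6908
  grad(y) = -6.5264, v = y - alpha*grad = -1.23
  prox(v) = soft_thresh(-1.23, 0.1433) = -1.0867
Iteration 2: beta = 0.3333, y = -1.0867 + 0.3333*(-1.0867 + 1.6908) = -0.8854
  grad(y) = -0.0829, v = y - alpha*grad = -0.8795
  prox(v) = soft_thresh(-0.8795, 0.1433) = -0.7362
f(x_2) = 4*(-0.7362)^2 + 7*(-0.7362) + 2.03*|-0.7362| = -1.491


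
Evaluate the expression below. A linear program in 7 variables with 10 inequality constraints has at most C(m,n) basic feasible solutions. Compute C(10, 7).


Each vertex corresponds to some choice of n active constraints out of m, so the number of vertices is at most C(m, n) = m! / (n!(m-n)!).
m = 10, n = 7
Numerator: 10 * 9 * 8 * 7 * 6 * 5 * 4
Denominator: 7! = 5040
C(10, 7) = 120


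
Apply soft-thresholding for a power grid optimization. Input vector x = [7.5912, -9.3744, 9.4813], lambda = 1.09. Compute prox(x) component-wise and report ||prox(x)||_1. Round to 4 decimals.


Soft-thresholding with lambda = 1.09:
prox(7.5912) = sign(7.5912)*max(|7.5912| - 1.09, 0) = 6.5012
prox(-9.3744) = sign(-9.3744)*max(|-9.3744| - 1.09, 0) = -8.2844
prox(9.4813) = sign(9.4813)*max(|9.4813| - 1.09, 0) = 8.3913
prox(x) = [6.5012, -8.2844, 8.3913]
||prox(x)||_1 = 6.5012 + 8.2844 + 8.3913 = 23.1769


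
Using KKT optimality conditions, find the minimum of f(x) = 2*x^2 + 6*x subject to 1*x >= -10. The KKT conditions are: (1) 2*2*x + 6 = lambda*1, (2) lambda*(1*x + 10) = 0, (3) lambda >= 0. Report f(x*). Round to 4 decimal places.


Step 1: Try lambda = 0 (constraint inactive).
Stationarity: 2*2*x + 6 = 0
x* = -6/(2*2) = -1.5
Check constraint: 1*-1.5 = -1.5 >= -10 -- satisfied.
Step 2: Compute optimal value.
f(x*) = 2*(-1.5)^2 + 6*(-1.5) = -4.5


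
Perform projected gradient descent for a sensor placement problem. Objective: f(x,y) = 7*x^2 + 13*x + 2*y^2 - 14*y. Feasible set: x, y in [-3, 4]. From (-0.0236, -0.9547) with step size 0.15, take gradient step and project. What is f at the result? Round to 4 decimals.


Step 1: Compute gradient at (-0.0236, -0.9547).
grad_x = 2*7*-0.0236 + 13 = 12.6696
grad_y = 2*2*-0.9547 - 14 = -17.8188
Step 2: Gradient step.
x_raw = -0.0236 - 0.15*12.6696 = -1.924
y_raw = -0.9547 - 0.15*-17.8188 = 1.7181
Step 3: Project onto [-3, 4].
x_proj = clip(-1.924) = -1.924
y_proj = clip(1.7181) = 1.7181
Step 4: Evaluate f.
f(-1.924, 1.7181) = -17.2488


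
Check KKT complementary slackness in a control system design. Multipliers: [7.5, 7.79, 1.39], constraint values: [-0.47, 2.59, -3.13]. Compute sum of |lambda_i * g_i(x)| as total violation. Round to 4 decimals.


KKT complementary slackness check:
lambda_1 * g_1 = 7.5 * -0.47 = -3.525
lambda_2 * g_2 = 7.79 * 2.59 = 20.1761
lambda_3 * g_3 = 1.39 * -3.13 = -4.3507
Total violation = 3.525 + 20.1761 + 4.3507 = 28.0518


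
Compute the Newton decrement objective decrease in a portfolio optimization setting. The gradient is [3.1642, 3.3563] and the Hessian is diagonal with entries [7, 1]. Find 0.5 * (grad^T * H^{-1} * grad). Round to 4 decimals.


Step 1: H is diagonal, so H^(-1) * g = [0.452, 3.3563].
Step 2: g^T H^(-1) g = sum_i g_i^2 / H_ii
  = (3.1642)^2/7 + (3.3563)^2/1
  = 1.4303 + 11.2647 = 12.6951
Step 3: Objective decrease = 0.5 * g^T H^(-1) g = 6.3475


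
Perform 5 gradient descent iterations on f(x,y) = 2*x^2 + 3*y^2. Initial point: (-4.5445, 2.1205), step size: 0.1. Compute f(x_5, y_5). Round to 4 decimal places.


Gradient descent on f(x,y) = 2*x^2 + 3*y^2.
Starting point: (-4.5445, 2.1205), alpha = 0.1
Step 1: grad_x = 2*2*-4.5445 = -18.178, grad_y = 2*3*2.1205 = 12.723
  x_1 = -4.5445 - 0.1*-18.178 = -2.7267
  y_1 = 2.1205 - 0.1*12.723 = 0.8482
Step 2: grad_x = 2*2*-2.7267 = -10.9068, grad_y = 2*3*0.8482 = 5.0892
  x_2 = -2.7267 - 0.1*-10.9068 = -1.636
  y_2 = 0.8482 - 0.1*5.0892 = 0.3393
Step 3: grad_x = 2*2*-1.636 = -6.5441, grad_y = 2*3*0.3393 = 2.0357
  x_3 = -1.636 - 0.1*-6.5441 = -0.9816
  y_3 = 0.3393 - 0.1*2.0357 = 0.1357
Step 4: grad_x = 2*2*-0.9816 = -3.9264, grad_y = 2*3*0.1357 = 0.8143
  x_4 = -0.9816 - 0.1*-3.9264 = -0.589
  y_4 = 0.1357 - 0.1*0.8143 = 0.0543
Step 5: grad_x = 2*2*-0.589 = -2.3559, grad_y = 2*3*0.0543 = 0.3257
  x_5 = -0.589 - 0.1*-2.3559 = -0.3534
  y_5 = 0.0543 - 0.1*0.3257 = 0.0217
f(-0.3534, 0.0217) = 2*(-0.3534)^2 + 3*0.0217^2 = 0.2512


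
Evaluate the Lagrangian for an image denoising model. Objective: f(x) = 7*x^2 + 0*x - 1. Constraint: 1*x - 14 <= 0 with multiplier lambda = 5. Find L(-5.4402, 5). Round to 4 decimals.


Step 1: Evaluate f(x).
f(-5.4402) = 7*(-5.4402)^2 + 0*(-5.4402) - 1 = 206.1704
Step 2: Evaluate g(x).
g(-5.4402) = 1*-5.4402 - 14 = -19.4402
Step 3: Compute Lagrangian.
L = 206.1704 + 5*-19.4402 = 108.9694


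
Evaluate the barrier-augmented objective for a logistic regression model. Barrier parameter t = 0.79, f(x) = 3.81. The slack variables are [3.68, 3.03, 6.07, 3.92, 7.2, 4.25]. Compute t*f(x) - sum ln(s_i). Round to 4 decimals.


Step 1: Compute log-barrier.
ln values: [1.3029, 1.1086, 1.8034, 1.3661, 1.9741, 1.4469]
phi = -(1.3029 + 1.1086 + 1.8034 + 1.3661 + 1.9741 + 1.4469) = -9.0019
Step 2: Compute augmented objective.
t*f(x) = 0.79*3.81 = 3.0099
Total = 3.0099 - 9.0019 = -5.992


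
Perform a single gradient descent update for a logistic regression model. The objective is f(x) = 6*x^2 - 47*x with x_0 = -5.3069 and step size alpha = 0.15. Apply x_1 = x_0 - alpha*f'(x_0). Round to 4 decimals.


We compute the gradient at x_0 and apply the update.
f'(x) = 12*x - 47
f'(-5.3069) = 12*-5.3069 - 47 = -110.6828
x_1 = -5.3069 - 0.15*-110.6828 = 11.2955


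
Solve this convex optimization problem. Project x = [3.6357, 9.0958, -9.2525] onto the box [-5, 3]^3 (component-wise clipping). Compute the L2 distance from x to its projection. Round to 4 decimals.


Project each component onto [-5, 3].
clip(3.6357) = 3.0, clip(9.0958) = 3.0, clip(-9.2525) = -5.0
Projection = [3.0, 3.0, -5.0]
Squared diffs: [0.4041, 37.1588, 18.0838]
Distance = sqrt(55.6467) = 7.4597


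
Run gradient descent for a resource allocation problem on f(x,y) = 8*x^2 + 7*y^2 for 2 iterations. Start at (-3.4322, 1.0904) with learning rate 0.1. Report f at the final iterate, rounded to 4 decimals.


Gradient descent on f(x,y) = 8*x^2 + 7*y^2.
Starting point: (-3.4322, 1.0904), alpha = 0.1
Step 1: grad_x = 2*8*-3.4322 = -54.9152, grad_y = 2*7*1.0904 = 15.2656
  x_1 = -3.4322 - 0.1*-54.9152 = 2.0593
  y_1 = 1.0904 - 0.1*15.2656 = -0.4362
Step 2: grad_x = 2*8*2.0593 = 32.9491, grad_y = 2*7*-0.4362 = -6.1062
  x_2 = 2.0593 - 0.1*32.9491 = -1.2356
  y_2 = -0.4362 - 0.1*-6.1062 = 0.1745
f(-1.2356, 0.1745) = 8*(-1.2356)^2 + 7*0.1745^2 = 12.4266


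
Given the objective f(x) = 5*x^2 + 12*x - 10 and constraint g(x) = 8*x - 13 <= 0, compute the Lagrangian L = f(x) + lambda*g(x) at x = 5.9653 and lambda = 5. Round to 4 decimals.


Step 1: Evaluate f(x).
f(5.9653) = 5*5.9653^2 + 12*5.9653 - 10 = 239.5076
Step 2: Evaluate g(x).
g(5.9653) = 8*5.9653 - 13 = 34.7224
Step 3: Compute Lagrangian.
L = 239.5076 + 5*34.7224 = 413.1196


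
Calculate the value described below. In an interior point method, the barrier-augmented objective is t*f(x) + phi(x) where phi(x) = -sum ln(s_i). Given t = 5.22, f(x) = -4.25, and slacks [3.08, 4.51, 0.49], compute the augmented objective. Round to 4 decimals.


Step 1: Compute log-barrier.
ln values: [1.1249, 1.5063, -0.7133]
phi = -(1.1249 + 1.5063 - 0.7133) = -1.9179
Step 2: Compute augmented objective.
t*f(x) = 5.22*-4.25 = -22.185
Total = -22.185 - 1.9179 = -24.1029
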